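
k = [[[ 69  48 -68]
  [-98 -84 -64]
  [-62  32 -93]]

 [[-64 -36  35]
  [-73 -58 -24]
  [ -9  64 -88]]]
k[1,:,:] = [[-64, -36, 35], [-73, -58, -24], [-9, 64, -88]]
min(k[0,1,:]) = -98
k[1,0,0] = -64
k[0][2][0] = -62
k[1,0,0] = -64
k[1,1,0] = -73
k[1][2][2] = -88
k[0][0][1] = 48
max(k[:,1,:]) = -24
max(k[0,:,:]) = 69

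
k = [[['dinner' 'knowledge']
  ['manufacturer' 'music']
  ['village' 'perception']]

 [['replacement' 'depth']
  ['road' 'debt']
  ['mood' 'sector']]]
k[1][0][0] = 'replacement'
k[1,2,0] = 'mood'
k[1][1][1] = 'debt'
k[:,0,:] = [['dinner', 'knowledge'], ['replacement', 'depth']]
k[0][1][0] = 'manufacturer'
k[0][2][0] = 'village'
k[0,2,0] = 'village'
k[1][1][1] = 'debt'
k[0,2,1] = 'perception'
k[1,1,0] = 'road'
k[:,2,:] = [['village', 'perception'], ['mood', 'sector']]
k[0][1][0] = 'manufacturer'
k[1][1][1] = 'debt'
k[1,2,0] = 'mood'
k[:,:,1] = [['knowledge', 'music', 'perception'], ['depth', 'debt', 'sector']]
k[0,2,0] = 'village'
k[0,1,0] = 'manufacturer'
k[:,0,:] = [['dinner', 'knowledge'], ['replacement', 'depth']]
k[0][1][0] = 'manufacturer'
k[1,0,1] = 'depth'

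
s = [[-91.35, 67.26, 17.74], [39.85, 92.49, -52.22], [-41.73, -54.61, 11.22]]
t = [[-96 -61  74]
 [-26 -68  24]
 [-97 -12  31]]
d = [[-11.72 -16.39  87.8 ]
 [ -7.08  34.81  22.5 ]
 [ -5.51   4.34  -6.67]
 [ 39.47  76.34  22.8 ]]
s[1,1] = 92.49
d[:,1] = [-16.39, 34.81, 4.34, 76.34]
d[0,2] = 87.8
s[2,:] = [-41.73, -54.61, 11.22]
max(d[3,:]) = 76.34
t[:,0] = [-96, -26, -97]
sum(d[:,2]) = 126.42999999999999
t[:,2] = [74, 24, 31]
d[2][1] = 4.34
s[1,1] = 92.49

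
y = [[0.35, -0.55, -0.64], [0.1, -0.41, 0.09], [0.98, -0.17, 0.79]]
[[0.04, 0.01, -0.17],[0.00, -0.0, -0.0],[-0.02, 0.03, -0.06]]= y@ [[0.02, 0.04, -0.2], [-0.01, 0.01, -0.01], [-0.05, -0.01, 0.17]]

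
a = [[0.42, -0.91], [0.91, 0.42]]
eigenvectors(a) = [[(0.71+0j), 0.71-0.00j], [-0.71j, 0.71j]]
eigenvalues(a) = [(0.42+0.91j), (0.42-0.91j)]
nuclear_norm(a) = 2.00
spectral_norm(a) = 1.00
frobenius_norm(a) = 1.42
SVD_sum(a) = [[0.00, -0.91],[0.00, 0.42]] + [[0.42, 0.00],[0.91, 0.00]]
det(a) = 1.00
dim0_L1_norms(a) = [1.33, 1.33]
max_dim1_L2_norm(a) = 1.0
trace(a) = 0.84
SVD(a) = [[-0.91,  -0.42], [0.42,  -0.91]] @ diag([1.0022474744293448, 1.0022474744293446]) @ [[0.00, 1.00], [-1.0, -0.00]]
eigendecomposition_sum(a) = [[(0.21+0.46j), -0.46+0.21j],[0.46-0.21j, 0.21+0.46j]] + [[(0.21-0.46j),(-0.46-0.21j)], [0.46+0.21j,0.21-0.46j]]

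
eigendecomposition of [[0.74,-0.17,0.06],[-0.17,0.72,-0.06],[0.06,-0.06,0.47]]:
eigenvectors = [[0.71, -0.69, -0.12], [-0.67, -0.72, 0.14], [0.19, 0.02, 0.98]]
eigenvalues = [0.92, 0.56, 0.45]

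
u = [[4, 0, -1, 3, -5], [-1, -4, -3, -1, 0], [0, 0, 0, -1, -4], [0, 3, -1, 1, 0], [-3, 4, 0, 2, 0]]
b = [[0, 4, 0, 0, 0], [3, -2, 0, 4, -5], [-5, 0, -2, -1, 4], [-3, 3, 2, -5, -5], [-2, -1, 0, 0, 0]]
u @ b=[[6, 30, 8, -14, -19], [6, 1, 4, -8, 13], [11, 1, -2, 5, 5], [11, -3, 4, 8, -24], [6, -14, 4, 6, -30]]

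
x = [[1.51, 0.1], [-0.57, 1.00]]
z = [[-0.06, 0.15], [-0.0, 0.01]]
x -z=[[1.57, -0.05], [-0.57, 0.99]]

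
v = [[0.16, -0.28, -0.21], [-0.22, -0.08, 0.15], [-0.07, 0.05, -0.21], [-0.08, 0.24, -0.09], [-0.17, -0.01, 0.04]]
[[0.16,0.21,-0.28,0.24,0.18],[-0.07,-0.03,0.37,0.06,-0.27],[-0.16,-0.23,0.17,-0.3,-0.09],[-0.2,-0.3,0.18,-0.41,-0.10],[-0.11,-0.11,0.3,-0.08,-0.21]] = v@[[0.75,  0.85,  -1.83,  0.75,  1.25], [-0.43,  -0.73,  0.09,  -1.11,  0.03], [0.39,  0.64,  -0.17,  0.93,  0.04]]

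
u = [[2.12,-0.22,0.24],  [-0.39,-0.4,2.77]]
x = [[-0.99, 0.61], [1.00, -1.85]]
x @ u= [[-2.34, -0.03, 1.45],[2.84, 0.52, -4.88]]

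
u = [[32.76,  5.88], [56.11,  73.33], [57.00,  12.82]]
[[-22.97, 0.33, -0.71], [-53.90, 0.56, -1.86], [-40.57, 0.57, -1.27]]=u @ [[-0.66,  0.01,  -0.02],[-0.23,  0.00,  -0.01]]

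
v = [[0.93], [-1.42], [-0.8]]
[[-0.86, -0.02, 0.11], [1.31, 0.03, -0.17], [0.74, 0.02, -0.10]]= v @ [[-0.92, -0.02, 0.12]]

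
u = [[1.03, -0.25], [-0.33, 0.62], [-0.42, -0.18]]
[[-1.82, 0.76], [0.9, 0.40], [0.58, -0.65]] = u @ [[-1.63, 1.03], [0.58, 1.19]]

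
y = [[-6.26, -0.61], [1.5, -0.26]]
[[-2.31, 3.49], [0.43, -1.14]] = y @ [[0.34, -0.63], [0.30, 0.75]]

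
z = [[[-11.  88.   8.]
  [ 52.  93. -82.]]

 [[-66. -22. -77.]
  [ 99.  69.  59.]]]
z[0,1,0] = 52.0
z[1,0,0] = -66.0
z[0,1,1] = 93.0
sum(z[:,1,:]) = 290.0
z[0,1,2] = -82.0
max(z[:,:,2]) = 59.0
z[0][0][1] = 88.0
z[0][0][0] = -11.0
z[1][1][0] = 99.0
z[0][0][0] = -11.0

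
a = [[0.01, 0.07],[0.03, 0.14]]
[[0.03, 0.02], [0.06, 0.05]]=a@[[0.42, 0.33], [0.33, 0.27]]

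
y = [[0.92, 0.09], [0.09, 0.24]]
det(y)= 0.213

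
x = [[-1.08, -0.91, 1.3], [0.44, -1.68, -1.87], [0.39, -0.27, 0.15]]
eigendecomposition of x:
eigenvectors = [[(0.33+0.59j), 0.33-0.59j, 0.66+0.00j], [0.72+0.00j, (0.72-0j), (-0.38+0j)], [(0.07-0.1j), (0.07+0.1j), 0.64+0.00j]]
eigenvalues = [(-1.66+0.63j), (-1.66-0.63j), (0.71+0j)]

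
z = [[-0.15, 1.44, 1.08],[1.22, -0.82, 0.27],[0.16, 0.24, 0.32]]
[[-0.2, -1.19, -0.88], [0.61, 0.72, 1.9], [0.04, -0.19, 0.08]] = z @ [[-0.35,  0.02,  0.88], [-0.93,  -0.84,  -0.86], [1.01,  0.02,  0.45]]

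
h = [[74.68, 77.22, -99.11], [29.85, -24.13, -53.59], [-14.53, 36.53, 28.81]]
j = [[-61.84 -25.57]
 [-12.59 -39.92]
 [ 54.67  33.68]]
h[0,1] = 77.22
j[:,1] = [-25.57, -39.92, 33.68]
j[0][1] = -25.57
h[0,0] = 74.68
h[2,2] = 28.81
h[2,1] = 36.53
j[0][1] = -25.57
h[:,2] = [-99.11, -53.59, 28.81]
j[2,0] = 54.67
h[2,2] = 28.81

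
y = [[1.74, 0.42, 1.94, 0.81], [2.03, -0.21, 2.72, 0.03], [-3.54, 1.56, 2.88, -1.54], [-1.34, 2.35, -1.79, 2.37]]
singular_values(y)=[5.07, 5.06, 3.1, 0.0]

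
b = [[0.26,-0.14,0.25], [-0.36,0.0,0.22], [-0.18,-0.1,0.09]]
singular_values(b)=[0.49, 0.36, 0.09]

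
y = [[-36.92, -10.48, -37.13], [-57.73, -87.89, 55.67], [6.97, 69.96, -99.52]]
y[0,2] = -37.13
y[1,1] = -87.89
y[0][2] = -37.13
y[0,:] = [-36.92, -10.48, -37.13]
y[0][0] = -36.92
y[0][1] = -10.48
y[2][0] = 6.97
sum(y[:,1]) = -28.41000000000001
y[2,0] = 6.97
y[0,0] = -36.92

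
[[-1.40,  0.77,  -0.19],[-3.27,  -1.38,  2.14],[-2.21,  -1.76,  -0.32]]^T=[[-1.40, -3.27, -2.21], [0.77, -1.38, -1.76], [-0.19, 2.14, -0.32]]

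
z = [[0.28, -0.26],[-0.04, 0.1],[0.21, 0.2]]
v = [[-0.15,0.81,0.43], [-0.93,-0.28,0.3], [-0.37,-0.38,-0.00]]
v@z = [[0.02,  0.21], [-0.19,  0.27], [-0.09,  0.06]]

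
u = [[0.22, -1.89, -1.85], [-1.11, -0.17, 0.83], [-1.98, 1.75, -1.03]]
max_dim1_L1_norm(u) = 4.76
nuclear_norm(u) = 6.75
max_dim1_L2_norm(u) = 2.84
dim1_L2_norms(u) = [2.65, 1.4, 2.84]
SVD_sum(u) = [[1.15, -1.51, -0.33], [-0.40, 0.53, 0.11], [-1.43, 1.86, 0.40]] + [[-0.74,-0.21,-1.63], [0.11,0.03,0.25], [-0.63,-0.18,-1.39]] + [[-0.19,-0.17,0.11],[-0.82,-0.73,0.47],[0.08,0.07,-0.04]]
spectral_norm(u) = 3.13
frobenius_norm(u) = 4.13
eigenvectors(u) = [[-0.71, 0.56, -0.62], [0.42, -0.03, -0.75], [0.56, 0.83, 0.23]]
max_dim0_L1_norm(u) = 3.81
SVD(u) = [[-0.61, -0.76, -0.23], [0.21, 0.11, -0.97], [0.76, -0.64, 0.09]] @ diag([3.134490444531224, 2.3873533028817246, 1.2297210498166509]) @ [[-0.60, 0.78, 0.17], [0.41, 0.12, 0.9], [0.69, 0.61, -0.39]]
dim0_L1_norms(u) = [3.31, 3.81, 3.71]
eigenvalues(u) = [2.8, -2.43, -1.35]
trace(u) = -0.98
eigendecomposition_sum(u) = [[1.28,-1.35,-0.91], [-0.76,0.80,0.54], [-1.01,1.06,0.72]] + [[-0.74, 0.26, -1.13],[0.04, -0.01, 0.06],[-1.09, 0.38, -1.68]] + [[-0.32, -0.8, 0.19], [-0.39, -0.96, 0.23], [0.12, 0.30, -0.07]]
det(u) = 9.20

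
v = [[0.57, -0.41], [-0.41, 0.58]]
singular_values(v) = [0.99, 0.16]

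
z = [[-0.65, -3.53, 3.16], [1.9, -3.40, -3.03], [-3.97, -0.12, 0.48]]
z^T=[[-0.65, 1.9, -3.97], [-3.53, -3.40, -0.12], [3.16, -3.03, 0.48]]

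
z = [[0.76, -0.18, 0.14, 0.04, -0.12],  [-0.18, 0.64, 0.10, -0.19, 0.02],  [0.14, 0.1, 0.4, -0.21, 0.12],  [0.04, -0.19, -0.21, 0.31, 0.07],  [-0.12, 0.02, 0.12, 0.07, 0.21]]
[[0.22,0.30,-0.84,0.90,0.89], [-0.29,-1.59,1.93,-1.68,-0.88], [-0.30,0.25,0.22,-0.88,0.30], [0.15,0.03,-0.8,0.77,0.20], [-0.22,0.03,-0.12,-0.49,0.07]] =z@ [[0.66, -0.37, -0.13, 0.35, 1.42],[-0.35, -3.11, 2.6, -1.95, -1.33],[-1.64, 0.75, -1.11, -0.37, -0.79],[-1.07, -1.32, -1.81, 1.51, -1.38],[0.64, 0.26, 0.34, -2.25, 2.17]]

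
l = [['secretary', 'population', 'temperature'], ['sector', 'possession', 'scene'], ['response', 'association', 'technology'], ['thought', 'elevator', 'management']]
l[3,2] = 'management'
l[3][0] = 'thought'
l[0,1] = 'population'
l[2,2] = 'technology'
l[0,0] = 'secretary'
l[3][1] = 'elevator'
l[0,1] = 'population'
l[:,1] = ['population', 'possession', 'association', 'elevator']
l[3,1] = 'elevator'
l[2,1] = 'association'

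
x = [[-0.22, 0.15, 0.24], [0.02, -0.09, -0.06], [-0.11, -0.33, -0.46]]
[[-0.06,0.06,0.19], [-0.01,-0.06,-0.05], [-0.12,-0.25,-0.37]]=x @ [[0.41, 0.22, 0.00], [0.22, 0.71, -0.01], [0.00, -0.01, 0.81]]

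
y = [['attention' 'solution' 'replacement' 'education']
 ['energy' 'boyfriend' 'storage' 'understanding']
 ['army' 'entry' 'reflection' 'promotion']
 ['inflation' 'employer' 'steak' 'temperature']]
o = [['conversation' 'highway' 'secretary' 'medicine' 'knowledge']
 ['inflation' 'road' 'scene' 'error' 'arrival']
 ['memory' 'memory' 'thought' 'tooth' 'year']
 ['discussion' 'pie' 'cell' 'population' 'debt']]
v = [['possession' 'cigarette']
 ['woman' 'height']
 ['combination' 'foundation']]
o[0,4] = 'knowledge'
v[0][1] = 'cigarette'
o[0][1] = 'highway'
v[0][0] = 'possession'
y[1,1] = 'boyfriend'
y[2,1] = 'entry'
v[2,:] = ['combination', 'foundation']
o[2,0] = 'memory'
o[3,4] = 'debt'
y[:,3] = ['education', 'understanding', 'promotion', 'temperature']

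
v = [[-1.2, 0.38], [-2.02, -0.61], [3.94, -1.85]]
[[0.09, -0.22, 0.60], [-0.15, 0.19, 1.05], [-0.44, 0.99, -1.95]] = v @ [[0.0, 0.04, -0.51], [0.24, -0.45, -0.03]]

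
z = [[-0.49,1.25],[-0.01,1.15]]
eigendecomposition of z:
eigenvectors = [[-1.00, -0.61], [-0.01, -0.79]]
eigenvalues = [-0.48, 1.14]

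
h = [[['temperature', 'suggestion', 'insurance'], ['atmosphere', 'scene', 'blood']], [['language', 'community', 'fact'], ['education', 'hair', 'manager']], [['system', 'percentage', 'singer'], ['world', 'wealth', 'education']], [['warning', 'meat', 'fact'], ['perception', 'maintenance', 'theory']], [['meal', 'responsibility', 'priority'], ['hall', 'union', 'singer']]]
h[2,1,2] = 'education'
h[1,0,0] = 'language'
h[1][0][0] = 'language'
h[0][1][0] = 'atmosphere'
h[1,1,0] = 'education'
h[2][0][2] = 'singer'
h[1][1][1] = 'hair'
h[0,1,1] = 'scene'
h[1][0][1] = 'community'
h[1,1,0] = 'education'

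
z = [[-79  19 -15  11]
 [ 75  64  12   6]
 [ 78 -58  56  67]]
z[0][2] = -15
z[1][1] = 64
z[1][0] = 75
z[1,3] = 6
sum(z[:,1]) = 25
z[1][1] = 64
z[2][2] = 56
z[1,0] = 75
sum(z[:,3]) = 84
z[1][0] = 75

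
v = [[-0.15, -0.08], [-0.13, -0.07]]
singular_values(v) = [0.23, 0.0]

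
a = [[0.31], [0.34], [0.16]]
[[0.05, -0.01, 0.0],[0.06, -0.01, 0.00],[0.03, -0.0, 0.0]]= a@[[0.17, -0.03, -0.0]]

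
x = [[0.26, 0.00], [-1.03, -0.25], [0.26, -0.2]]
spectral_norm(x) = 1.11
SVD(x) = [[-0.23, -0.18], [0.95, -0.24], [-0.2, -0.95]] @ diag([1.11060380582053, 0.2552629751784506]) @ [[-0.98, -0.18], [-0.18, 0.98]]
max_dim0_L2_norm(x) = 1.09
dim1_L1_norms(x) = [0.26, 1.28, 0.46]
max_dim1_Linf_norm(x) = 1.03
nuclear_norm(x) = 1.37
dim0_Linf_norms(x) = [1.03, 0.25]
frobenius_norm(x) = 1.14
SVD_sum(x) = [[0.25, 0.05], [-1.04, -0.19], [0.22, 0.04]] + [[0.01, -0.05], [0.01, -0.06], [0.04, -0.24]]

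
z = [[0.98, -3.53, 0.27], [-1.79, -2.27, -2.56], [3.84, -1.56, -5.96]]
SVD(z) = [[-0.2, 0.71, 0.68], [-0.29, 0.62, -0.73], [-0.94, -0.34, 0.08]] @ diag([7.612011505415634, 3.839452051306395, 2.9019801493358144]) @ [[-0.43,  0.37,  0.82], [-0.45,  -0.88,  0.16], [0.78,  -0.30,  0.54]]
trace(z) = -7.25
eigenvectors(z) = [[0.79, -0.45, 0.34], [-0.45, -0.77, 0.68], [0.41, -0.45, 0.65]]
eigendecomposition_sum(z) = [[2.06, -1.48, 0.48], [-1.18, 0.85, -0.27], [1.07, -0.77, 0.25]] + [[-5.45, -3.52, 6.60], [-9.38, -6.05, 11.35], [-5.53, -3.56, 6.68]] + [[4.38, 1.46, -6.8], [8.77, 2.93, -13.63], [8.30, 2.77, -12.89]]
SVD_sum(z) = [[0.65, -0.55, -1.24],  [0.94, -0.8, -1.79],  [3.08, -2.63, -5.88]] + [[-1.21, -2.38, 0.43], [-1.07, -2.10, 0.38], [0.58, 1.14, -0.21]] + [[1.55, -0.59, 1.08], [-1.65, 0.64, -1.15], [0.18, -0.07, 0.12]]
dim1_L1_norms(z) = [4.78, 6.62, 11.36]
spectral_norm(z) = 7.61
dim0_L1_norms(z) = [6.61, 7.36, 8.79]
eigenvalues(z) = [3.15, -4.82, -5.58]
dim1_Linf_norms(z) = [3.53, 2.56, 5.96]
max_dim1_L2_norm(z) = 7.26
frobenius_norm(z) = 9.01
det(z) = 84.81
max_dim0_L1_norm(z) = 8.79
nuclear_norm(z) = 14.35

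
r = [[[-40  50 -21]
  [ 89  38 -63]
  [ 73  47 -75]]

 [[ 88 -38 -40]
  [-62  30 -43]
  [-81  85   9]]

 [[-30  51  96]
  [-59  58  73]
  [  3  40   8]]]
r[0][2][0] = 73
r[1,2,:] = [-81, 85, 9]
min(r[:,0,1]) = -38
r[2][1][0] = -59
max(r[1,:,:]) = 88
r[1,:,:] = [[88, -38, -40], [-62, 30, -43], [-81, 85, 9]]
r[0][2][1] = 47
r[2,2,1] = 40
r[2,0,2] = 96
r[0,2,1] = 47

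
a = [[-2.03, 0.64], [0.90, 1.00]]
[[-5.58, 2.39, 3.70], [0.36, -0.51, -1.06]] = a @ [[2.23, -1.04, -1.68], [-1.65, 0.43, 0.45]]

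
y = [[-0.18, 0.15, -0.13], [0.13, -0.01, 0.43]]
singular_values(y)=[0.49, 0.18]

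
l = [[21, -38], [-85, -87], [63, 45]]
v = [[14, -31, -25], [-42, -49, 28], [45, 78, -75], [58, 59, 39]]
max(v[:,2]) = 39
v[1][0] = -42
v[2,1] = 78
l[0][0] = 21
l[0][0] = 21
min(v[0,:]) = -31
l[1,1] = -87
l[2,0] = 63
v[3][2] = 39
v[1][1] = -49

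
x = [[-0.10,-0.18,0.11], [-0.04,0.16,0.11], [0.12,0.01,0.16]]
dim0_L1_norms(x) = [0.26, 0.35, 0.38]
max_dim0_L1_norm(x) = 0.38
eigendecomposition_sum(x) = [[-0.14+0.00j,-0.08-0.00j,0.07-0.00j], [(-0.03+0j),-0.02-0.00j,(0.02-0j)], [(0.05-0j),0.03+0.00j,(-0.02+0j)]] + [[0.02+0.02j,(-0.05+0.02j),0.02+0.07j], [-0.00-0.05j,(0.09+0.04j),(0.05-0.11j)], [(0.04-0.01j),-0.01+0.07j,0.09+0.01j]] + [[(0.02-0.02j), (-0.05-0.02j), (0.02-0.07j)], [(-0+0.05j), (0.09-0.04j), 0.05+0.11j], [(0.04+0.01j), (-0.01-0.07j), 0.09-0.01j]]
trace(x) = 0.22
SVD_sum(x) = [[-0.07, -0.19, -0.01],[0.05, 0.13, 0.01],[0.02, 0.05, 0.0]] + [[0.01, -0.01, 0.11], [0.01, -0.01, 0.09], [0.02, -0.02, 0.17]] + [[-0.05, 0.02, 0.01], [-0.10, 0.03, 0.01], [0.08, -0.03, -0.01]]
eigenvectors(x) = [[0.92+0.00j, 0.31-0.27j, (0.31+0.27j)], [0.21+0.00j, -0.72+0.00j, (-0.72-0j)], [(-0.33+0j), (-0.15-0.54j), -0.15+0.54j]]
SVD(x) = [[0.79, 0.52, -0.34], [-0.57, 0.4, -0.72], [-0.23, 0.76, 0.61]] @ diag([0.25023411621691843, 0.22418733724171536, 0.14499284431173567]) @ [[-0.33, -0.94, -0.06], [0.1, -0.10, 0.99], [0.94, -0.33, -0.13]]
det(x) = -0.01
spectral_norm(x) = 0.25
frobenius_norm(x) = 0.37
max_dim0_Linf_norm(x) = 0.18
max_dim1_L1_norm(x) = 0.39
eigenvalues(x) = [(-0.18+0j), (0.2+0.07j), (0.2-0.07j)]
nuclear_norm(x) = 0.62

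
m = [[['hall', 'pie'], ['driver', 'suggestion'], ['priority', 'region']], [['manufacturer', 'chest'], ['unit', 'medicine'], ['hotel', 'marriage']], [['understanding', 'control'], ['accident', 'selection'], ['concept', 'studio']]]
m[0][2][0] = 'priority'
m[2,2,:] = ['concept', 'studio']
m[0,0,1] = 'pie'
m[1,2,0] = 'hotel'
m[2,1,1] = 'selection'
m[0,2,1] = 'region'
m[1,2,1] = 'marriage'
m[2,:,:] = [['understanding', 'control'], ['accident', 'selection'], ['concept', 'studio']]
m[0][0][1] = 'pie'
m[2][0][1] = 'control'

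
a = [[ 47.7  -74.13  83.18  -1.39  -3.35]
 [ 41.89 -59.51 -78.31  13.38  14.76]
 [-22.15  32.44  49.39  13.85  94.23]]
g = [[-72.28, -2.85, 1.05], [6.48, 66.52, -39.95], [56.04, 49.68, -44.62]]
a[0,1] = -74.13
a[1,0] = 41.89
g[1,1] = 66.52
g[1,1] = 66.52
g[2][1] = 49.68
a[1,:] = [41.89, -59.51, -78.31, 13.38, 14.76]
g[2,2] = -44.62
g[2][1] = 49.68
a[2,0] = -22.15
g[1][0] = 6.48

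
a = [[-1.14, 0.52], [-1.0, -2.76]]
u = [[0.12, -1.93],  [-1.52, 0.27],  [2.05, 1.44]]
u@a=[[1.79, 5.39], [1.46, -1.54], [-3.78, -2.91]]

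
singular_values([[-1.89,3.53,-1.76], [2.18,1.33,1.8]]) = [4.45, 3.02]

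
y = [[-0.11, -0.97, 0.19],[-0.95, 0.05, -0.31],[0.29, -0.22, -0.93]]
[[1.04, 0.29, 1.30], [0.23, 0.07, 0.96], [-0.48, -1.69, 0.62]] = y @ [[-0.48, -0.60, -0.88], [-0.9, 0.08, -1.36], [0.58, 1.61, -0.62]]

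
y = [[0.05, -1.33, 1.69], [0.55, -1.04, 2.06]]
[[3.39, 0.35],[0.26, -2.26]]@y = [[0.36, -4.87, 6.45], [-1.23, 2.00, -4.22]]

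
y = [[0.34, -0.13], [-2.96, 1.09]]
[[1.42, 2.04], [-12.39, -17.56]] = y@ [[4.12,4.14], [-0.18,-4.87]]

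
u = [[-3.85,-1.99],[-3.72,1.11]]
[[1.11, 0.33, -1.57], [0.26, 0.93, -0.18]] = u@[[-0.15, -0.19, 0.18], [-0.27, 0.2, 0.44]]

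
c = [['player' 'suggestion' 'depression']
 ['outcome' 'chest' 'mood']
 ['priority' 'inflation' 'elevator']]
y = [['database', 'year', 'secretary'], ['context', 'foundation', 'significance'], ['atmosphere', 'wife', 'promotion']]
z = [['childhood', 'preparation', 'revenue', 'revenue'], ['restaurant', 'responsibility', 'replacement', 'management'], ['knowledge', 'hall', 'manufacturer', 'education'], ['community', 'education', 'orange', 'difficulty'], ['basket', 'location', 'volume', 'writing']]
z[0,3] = 'revenue'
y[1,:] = ['context', 'foundation', 'significance']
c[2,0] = 'priority'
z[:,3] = ['revenue', 'management', 'education', 'difficulty', 'writing']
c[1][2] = 'mood'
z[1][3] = 'management'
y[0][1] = 'year'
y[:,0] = ['database', 'context', 'atmosphere']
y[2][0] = 'atmosphere'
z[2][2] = 'manufacturer'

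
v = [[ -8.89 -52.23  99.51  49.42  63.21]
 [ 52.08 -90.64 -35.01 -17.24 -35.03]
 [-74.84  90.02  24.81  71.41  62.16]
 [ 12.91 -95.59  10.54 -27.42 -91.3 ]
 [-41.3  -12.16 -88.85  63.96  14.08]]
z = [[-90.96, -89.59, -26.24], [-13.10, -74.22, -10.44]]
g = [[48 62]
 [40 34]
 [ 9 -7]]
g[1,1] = 34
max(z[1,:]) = -10.44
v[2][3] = 71.41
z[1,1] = -74.22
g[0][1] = 62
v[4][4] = 14.08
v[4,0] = -41.3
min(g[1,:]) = 34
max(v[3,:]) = 12.91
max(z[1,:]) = -10.44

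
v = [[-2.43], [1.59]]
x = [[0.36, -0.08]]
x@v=[[-1.00]]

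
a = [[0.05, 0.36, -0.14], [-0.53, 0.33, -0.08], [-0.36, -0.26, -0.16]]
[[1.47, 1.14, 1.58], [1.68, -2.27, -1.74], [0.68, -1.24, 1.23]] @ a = [[-1.1,0.49,-0.55],  [1.91,0.31,0.22],  [0.25,-0.48,-0.19]]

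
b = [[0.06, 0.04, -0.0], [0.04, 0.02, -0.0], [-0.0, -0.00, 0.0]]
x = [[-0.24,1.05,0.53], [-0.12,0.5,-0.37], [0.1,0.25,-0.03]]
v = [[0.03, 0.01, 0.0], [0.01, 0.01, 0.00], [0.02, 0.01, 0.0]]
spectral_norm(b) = 0.08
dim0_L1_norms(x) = [0.46, 1.8, 0.93]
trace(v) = 0.04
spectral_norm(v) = 0.04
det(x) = -0.10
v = x @ b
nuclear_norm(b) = 0.09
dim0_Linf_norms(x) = [0.24, 1.05, 0.53]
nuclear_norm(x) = 1.96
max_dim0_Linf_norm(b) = 0.06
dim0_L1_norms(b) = [0.1, 0.06, 0.0]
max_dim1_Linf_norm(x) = 1.05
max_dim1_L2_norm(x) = 1.2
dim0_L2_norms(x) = [0.29, 1.19, 0.65]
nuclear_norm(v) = 0.05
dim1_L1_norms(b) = [0.1, 0.06, 0.0]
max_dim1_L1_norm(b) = 0.1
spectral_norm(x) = 1.26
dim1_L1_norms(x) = [1.82, 0.99, 0.38]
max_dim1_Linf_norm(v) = 0.03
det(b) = 0.00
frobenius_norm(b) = 0.08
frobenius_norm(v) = 0.04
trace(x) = 0.23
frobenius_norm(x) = 1.38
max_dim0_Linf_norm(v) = 0.03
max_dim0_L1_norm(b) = 0.1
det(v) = 0.00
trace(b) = 0.08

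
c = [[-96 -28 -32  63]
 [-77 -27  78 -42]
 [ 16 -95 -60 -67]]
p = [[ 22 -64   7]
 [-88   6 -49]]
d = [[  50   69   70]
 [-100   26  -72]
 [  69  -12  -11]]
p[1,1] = 6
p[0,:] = [22, -64, 7]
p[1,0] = -88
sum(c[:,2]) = -14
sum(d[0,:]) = 189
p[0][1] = -64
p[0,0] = 22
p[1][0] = -88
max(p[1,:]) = 6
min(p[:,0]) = -88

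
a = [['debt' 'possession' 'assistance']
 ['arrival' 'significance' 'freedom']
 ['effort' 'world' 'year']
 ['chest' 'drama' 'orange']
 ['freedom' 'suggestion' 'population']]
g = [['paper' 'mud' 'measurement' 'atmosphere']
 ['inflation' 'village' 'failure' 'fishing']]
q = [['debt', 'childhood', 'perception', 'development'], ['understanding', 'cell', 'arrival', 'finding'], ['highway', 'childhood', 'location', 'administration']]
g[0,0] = 'paper'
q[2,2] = 'location'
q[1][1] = 'cell'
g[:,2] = ['measurement', 'failure']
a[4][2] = 'population'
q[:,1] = ['childhood', 'cell', 'childhood']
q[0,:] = ['debt', 'childhood', 'perception', 'development']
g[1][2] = 'failure'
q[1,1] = 'cell'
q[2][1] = 'childhood'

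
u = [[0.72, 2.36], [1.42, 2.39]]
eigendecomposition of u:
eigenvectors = [[-0.89, -0.64], [0.45, -0.77]]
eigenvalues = [-0.46, 3.57]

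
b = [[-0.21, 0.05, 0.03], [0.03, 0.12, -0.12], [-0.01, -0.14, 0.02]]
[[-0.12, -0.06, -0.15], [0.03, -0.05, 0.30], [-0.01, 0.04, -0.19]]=b@[[0.55, 0.24, 0.8],[0.04, -0.24, 1.12],[-0.11, 0.2, -1.2]]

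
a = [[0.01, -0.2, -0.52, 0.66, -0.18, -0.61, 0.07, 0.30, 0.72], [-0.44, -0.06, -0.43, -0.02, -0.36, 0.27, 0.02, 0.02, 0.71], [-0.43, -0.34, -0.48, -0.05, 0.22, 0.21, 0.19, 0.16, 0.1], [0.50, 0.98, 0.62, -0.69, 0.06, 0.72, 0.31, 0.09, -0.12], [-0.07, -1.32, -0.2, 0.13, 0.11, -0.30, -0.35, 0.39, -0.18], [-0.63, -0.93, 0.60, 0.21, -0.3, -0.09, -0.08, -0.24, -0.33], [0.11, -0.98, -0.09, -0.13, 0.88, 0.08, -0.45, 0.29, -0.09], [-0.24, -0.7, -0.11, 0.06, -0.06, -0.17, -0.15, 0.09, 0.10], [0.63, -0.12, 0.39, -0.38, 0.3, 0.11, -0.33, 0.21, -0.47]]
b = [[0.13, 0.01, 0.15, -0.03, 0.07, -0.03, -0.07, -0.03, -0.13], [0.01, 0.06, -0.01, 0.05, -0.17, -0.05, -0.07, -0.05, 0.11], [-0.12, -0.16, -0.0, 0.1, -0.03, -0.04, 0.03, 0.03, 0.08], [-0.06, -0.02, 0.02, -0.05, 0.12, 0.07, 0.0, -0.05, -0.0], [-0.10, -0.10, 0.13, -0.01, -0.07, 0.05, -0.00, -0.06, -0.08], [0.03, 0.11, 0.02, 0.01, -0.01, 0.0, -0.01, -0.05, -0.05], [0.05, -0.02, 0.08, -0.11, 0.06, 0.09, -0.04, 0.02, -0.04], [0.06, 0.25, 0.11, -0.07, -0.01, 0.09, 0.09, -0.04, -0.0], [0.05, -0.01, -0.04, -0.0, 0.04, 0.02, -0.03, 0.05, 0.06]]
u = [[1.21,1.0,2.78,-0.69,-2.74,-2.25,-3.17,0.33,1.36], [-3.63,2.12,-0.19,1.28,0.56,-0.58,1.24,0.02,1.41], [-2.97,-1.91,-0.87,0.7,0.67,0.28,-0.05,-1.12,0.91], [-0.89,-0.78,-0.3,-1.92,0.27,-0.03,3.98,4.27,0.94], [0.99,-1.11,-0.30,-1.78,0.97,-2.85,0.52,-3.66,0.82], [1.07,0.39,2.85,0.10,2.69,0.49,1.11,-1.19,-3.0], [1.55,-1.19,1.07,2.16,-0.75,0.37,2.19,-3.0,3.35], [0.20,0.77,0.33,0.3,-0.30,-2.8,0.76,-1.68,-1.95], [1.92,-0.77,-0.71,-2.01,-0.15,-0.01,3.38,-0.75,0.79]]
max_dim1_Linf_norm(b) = 0.25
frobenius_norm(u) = 15.67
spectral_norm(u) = 7.92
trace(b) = 0.05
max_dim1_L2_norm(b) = 0.32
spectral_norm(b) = 0.43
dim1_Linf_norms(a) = [0.72, 0.71, 0.48, 0.98, 1.32, 0.93, 0.98, 0.7, 0.63]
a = u @ b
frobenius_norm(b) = 0.66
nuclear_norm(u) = 42.14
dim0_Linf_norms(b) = [0.13, 0.25, 0.15, 0.11, 0.17, 0.09, 0.09, 0.06, 0.13]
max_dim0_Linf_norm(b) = 0.25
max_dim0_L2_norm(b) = 0.34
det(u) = 205927.08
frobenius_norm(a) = 3.78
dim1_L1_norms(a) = [3.27, 2.33, 2.18, 4.09, 3.05, 3.41, 3.1, 1.68, 2.94]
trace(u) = 3.30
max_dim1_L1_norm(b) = 0.72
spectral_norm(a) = 2.65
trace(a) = -2.03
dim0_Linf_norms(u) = [3.63, 2.12, 2.85, 2.16, 2.74, 2.85, 3.98, 4.27, 3.35]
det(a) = -0.00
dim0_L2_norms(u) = [5.7, 3.71, 4.31, 4.27, 4.15, 4.67, 6.76, 6.84, 5.56]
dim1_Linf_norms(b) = [0.15, 0.17, 0.16, 0.12, 0.13, 0.11, 0.11, 0.25, 0.06]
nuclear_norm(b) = 1.60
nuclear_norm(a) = 8.45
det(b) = -0.00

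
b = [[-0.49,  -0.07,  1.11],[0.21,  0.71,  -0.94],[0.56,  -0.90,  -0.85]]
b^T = [[-0.49, 0.21, 0.56], [-0.07, 0.71, -0.9], [1.11, -0.94, -0.85]]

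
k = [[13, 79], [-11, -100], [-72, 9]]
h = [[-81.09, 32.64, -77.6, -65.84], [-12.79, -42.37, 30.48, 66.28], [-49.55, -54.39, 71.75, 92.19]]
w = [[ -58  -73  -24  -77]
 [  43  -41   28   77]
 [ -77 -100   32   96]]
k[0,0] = 13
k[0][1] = 79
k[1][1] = -100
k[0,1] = 79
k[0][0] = 13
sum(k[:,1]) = -12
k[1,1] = -100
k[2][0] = -72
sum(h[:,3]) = 92.63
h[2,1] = -54.39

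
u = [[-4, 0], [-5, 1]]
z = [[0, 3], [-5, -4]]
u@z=[[0, -12], [-5, -19]]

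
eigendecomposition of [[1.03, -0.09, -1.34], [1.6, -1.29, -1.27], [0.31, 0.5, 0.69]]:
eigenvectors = [[-0.11+0.00j, 0.70+0.00j, 0.70-0.00j],[0.96+0.00j, (0.51+0.07j), 0.51-0.07j],[(-0.24+0j), 0.09-0.49j, 0.09+0.49j]]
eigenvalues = [(-1.15+0j), (0.79+0.94j), (0.79-0.94j)]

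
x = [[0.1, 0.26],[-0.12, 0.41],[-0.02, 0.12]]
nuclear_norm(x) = 0.65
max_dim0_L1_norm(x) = 0.79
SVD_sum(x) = [[-0.03, 0.25], [-0.05, 0.42], [-0.01, 0.12]] + [[0.13, 0.01],[-0.07, -0.01],[-0.01, -0.0]]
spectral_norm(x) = 0.50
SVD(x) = [[-0.49, 0.87], [-0.84, -0.50], [-0.24, -0.04]] @ diag([0.5029634345338077, 0.14808032793709044]) @ [[0.11, -0.99],  [0.99, 0.11]]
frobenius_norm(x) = 0.52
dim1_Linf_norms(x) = [0.26, 0.41, 0.12]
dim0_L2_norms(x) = [0.16, 0.5]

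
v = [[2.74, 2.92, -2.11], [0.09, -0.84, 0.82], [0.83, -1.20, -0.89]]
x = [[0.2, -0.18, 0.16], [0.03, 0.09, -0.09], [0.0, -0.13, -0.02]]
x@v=[[0.66,0.54,-0.71], [0.02,0.12,0.09], [-0.03,0.13,-0.09]]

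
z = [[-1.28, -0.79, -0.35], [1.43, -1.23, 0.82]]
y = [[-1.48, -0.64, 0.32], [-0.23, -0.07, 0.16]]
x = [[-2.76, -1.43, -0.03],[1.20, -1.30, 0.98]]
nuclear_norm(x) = 5.10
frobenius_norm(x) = 3.71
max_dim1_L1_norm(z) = 3.48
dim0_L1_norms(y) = [1.71, 0.71, 0.48]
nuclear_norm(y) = 1.78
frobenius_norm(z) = 2.57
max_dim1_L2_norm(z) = 2.06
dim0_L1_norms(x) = [3.96, 2.73, 1.01]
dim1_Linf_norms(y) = [1.48, 0.23]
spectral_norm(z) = 2.19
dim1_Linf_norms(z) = [1.28, 1.43]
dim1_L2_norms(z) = [1.54, 2.06]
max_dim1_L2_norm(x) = 3.11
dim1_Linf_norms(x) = [2.76, 1.3]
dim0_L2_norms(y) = [1.5, 0.64, 0.36]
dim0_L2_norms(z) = [1.92, 1.46, 0.89]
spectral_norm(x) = 3.17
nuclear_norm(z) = 3.54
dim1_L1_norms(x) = [4.22, 3.48]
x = y + z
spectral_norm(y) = 1.67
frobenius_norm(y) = 1.67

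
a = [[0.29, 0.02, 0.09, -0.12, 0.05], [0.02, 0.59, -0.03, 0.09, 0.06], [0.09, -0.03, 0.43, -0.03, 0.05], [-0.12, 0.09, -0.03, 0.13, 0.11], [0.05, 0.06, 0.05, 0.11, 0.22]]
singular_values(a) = [0.63, 0.5, 0.31, 0.23, 0.0]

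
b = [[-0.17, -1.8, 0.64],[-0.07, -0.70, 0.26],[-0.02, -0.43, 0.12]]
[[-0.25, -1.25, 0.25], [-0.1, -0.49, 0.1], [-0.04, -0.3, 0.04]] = b @ [[0.86, 0.02, -0.1], [0.02, 0.72, 0.07], [-0.10, 0.07, 0.56]]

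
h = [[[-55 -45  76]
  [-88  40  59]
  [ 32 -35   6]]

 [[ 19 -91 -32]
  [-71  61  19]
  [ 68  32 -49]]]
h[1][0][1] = -91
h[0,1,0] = -88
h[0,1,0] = -88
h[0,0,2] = 76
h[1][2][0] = 68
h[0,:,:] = [[-55, -45, 76], [-88, 40, 59], [32, -35, 6]]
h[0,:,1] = [-45, 40, -35]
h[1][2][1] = 32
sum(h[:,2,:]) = 54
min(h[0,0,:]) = -55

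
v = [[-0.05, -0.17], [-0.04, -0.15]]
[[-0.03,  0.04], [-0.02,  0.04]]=v @ [[0.34, 0.14],[0.06, -0.29]]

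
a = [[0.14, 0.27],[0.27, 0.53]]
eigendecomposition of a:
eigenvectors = [[-0.89, -0.46], [0.46, -0.89]]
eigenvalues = [0.0, 0.67]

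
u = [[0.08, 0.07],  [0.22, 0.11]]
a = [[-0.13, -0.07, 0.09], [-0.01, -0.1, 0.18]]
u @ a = [[-0.01, -0.01, 0.02],[-0.03, -0.03, 0.04]]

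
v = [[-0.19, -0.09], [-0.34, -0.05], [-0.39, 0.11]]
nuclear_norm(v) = 0.70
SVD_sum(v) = [[-0.19, 0.01], [-0.34, 0.01], [-0.39, 0.01]] + [[-0.0,-0.1], [-0.0,-0.06], [0.0,0.1]]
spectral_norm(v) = 0.55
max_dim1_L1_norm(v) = 0.5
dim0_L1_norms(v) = [0.92, 0.25]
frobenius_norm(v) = 0.57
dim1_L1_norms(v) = [0.28, 0.39, 0.5]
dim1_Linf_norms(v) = [0.19, 0.34, 0.39]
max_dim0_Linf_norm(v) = 0.39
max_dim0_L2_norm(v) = 0.55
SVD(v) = [[-0.34, -0.64],[-0.61, -0.4],[-0.71, 0.65]] @ diag([0.5514301584855367, 0.14974905780209732]) @ [[1.00, -0.03], [0.03, 1.00]]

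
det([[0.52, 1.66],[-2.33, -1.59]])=3.041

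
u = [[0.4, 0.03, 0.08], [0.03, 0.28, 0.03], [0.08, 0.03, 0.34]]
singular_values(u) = [0.46, 0.29, 0.27]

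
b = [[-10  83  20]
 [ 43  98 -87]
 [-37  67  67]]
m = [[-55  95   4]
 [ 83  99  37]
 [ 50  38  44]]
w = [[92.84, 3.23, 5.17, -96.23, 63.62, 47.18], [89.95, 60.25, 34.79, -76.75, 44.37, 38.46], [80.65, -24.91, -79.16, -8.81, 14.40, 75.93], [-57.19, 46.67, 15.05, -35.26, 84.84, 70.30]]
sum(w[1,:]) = 191.07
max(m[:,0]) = 83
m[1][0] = 83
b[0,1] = 83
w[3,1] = 46.67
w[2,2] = -79.16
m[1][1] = 99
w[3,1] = 46.67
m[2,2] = 44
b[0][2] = 20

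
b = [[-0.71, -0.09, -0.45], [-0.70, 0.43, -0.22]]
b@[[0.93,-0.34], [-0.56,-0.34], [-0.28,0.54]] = [[-0.48, 0.03], [-0.83, -0.03]]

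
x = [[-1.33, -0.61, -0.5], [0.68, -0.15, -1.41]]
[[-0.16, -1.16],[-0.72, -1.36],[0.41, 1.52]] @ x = [[-0.58,  0.27,  1.72], [0.03,  0.64,  2.28], [0.49,  -0.48,  -2.35]]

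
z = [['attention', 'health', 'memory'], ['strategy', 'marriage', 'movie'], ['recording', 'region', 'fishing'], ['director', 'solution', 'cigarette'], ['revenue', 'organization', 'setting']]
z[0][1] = 'health'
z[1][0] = 'strategy'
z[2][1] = 'region'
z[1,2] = 'movie'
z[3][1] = 'solution'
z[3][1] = 'solution'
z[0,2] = 'memory'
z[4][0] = 'revenue'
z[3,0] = 'director'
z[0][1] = 'health'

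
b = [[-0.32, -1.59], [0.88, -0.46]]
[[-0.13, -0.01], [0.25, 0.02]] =b @ [[0.3, 0.02], [0.02, 0.00]]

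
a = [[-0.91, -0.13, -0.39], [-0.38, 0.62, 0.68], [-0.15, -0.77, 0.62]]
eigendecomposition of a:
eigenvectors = [[-0.97+0.00j, -0.11-0.12j, -0.11+0.12j], [-0.16+0.00j, 0.70+0.00j, (0.7-0j)], [(-0.17+0j), (-0.02+0.7j), -0.02-0.70j]]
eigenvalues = [(-1+0j), (0.66+0.75j), (0.66-0.75j)]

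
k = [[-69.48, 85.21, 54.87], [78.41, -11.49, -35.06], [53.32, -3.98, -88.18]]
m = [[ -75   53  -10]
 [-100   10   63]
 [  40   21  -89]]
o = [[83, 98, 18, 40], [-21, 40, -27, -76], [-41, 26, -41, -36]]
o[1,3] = -76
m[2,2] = -89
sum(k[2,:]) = -38.84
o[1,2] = -27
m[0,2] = -10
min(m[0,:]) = -75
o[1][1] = 40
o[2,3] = -36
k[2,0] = 53.32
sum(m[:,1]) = 84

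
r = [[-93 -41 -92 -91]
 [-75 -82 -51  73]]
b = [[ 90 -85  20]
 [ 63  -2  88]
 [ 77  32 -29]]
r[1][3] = 73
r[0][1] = -41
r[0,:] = [-93, -41, -92, -91]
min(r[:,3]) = -91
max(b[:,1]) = 32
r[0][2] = -92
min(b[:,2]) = -29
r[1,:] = [-75, -82, -51, 73]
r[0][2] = -92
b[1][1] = -2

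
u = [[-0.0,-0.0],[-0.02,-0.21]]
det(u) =0.000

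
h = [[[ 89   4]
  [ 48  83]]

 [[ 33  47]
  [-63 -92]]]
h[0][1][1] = 83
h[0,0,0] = 89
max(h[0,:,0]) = 89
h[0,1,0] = 48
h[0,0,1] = 4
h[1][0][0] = 33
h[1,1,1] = -92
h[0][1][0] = 48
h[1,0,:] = [33, 47]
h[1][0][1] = 47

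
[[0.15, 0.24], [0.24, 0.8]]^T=[[0.15, 0.24], [0.24, 0.80]]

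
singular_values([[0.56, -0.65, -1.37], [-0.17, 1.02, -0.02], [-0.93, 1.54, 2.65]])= [3.62, 0.9, 0.09]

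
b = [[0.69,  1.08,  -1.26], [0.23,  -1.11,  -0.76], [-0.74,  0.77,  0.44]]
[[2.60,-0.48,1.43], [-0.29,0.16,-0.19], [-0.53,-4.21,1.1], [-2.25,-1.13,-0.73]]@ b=[[0.63, 4.44, -2.28], [-0.02, -0.64, 0.16], [-2.15, 4.95, 4.35], [-1.27, -1.74, 3.37]]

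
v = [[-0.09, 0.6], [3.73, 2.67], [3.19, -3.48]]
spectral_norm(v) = 4.94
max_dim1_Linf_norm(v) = 3.73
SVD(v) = [[-0.05, -0.13], [0.6, -0.80], [0.80, 0.59]] @ diag([4.939169545113804, 4.3932908172143925]) @ [[0.97, -0.24], [-0.24, -0.97]]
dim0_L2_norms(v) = [4.91, 4.43]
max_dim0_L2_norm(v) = 4.91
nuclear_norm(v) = 9.33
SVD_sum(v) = [[-0.23,0.06],  [2.88,-0.72],  [3.82,-0.95]] + [[0.14, 0.54], [0.85, 3.39], [-0.63, -2.53]]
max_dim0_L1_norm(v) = 7.01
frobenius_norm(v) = 6.61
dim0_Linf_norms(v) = [3.73, 3.48]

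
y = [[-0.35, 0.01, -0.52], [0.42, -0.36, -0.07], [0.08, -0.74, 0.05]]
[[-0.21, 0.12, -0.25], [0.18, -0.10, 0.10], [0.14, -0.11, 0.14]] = y @[[0.33, -0.14, 0.18], [-0.14, 0.13, -0.14], [0.18, -0.14, 0.35]]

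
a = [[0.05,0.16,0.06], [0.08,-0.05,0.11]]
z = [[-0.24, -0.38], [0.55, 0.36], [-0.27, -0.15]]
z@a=[[-0.04, -0.02, -0.06], [0.06, 0.07, 0.07], [-0.03, -0.04, -0.03]]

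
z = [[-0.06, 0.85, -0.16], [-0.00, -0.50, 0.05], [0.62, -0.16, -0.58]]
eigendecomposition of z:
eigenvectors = [[0.61+0.00j,(0.1+0.37j),(0.1-0.37j)], [(0.1+0j),(-0.01-0.16j),(-0.01+0.16j)], [(0.79+0j),(0.91+0j),0.91-0.00j]]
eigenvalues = [(-0.12+0j), (-0.51+0.28j), (-0.51-0.28j)]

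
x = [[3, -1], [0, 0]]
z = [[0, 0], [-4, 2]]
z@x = [[0, 0], [-12, 4]]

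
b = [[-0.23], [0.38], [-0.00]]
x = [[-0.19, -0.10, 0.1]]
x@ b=[[0.01]]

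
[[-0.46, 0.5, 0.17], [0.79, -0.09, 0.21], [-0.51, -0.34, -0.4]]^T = [[-0.46, 0.79, -0.51], [0.5, -0.09, -0.34], [0.17, 0.21, -0.40]]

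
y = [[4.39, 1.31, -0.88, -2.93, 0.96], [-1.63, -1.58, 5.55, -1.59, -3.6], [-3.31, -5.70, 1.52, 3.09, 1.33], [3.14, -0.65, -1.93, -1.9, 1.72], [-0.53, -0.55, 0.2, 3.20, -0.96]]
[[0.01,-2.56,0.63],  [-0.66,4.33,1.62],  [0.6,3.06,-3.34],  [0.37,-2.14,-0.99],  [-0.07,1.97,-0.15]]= y @ [[-0.01, -0.04, 0.07], [-0.09, -0.45, 0.50], [-0.07, 0.26, 0.23], [-0.0, 0.30, -0.06], [0.12, -0.72, -0.32]]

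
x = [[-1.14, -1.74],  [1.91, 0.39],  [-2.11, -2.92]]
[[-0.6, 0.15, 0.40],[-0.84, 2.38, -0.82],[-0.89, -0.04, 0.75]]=x @ [[-0.59, 1.46, -0.44], [0.73, -1.04, 0.06]]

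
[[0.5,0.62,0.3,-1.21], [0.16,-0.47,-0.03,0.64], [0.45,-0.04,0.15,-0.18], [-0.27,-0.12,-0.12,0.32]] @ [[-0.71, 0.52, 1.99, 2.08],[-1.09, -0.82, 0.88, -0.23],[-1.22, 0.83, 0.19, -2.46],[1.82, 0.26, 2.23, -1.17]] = [[-3.60,-0.31,-1.10,1.58], [1.6,0.61,1.33,-0.23], [-0.79,0.34,0.49,0.79], [1.05,-0.06,0.05,-0.61]]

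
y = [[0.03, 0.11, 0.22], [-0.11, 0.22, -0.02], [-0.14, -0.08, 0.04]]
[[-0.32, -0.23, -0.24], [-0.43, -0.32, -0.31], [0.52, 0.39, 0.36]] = y@[[-1.96, -1.49, -1.35], [-2.92, -2.19, -2.07], [0.29, 0.25, 0.13]]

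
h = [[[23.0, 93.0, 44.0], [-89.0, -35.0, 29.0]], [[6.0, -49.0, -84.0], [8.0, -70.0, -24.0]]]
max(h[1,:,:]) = 8.0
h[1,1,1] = -70.0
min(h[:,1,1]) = -70.0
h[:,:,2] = [[44.0, 29.0], [-84.0, -24.0]]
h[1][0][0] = 6.0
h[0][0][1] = 93.0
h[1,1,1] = -70.0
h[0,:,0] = [23.0, -89.0]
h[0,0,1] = 93.0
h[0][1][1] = -35.0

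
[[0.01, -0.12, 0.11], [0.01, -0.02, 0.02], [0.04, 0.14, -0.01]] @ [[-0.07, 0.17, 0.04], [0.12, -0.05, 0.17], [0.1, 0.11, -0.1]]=[[-0.0,  0.02,  -0.03], [-0.00,  0.0,  -0.01], [0.01,  -0.00,  0.03]]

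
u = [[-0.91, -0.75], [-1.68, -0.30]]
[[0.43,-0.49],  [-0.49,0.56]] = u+[[1.34, 0.26], [1.19, 0.86]]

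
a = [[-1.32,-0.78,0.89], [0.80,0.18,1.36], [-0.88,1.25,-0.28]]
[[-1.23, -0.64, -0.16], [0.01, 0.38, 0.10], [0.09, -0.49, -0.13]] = a @ [[0.50, 0.5, 0.13],[0.35, -0.04, -0.01],[-0.33, -0.01, 0.00]]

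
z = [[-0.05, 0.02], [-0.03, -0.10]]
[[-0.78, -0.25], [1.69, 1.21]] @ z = [[0.05, 0.01],[-0.12, -0.09]]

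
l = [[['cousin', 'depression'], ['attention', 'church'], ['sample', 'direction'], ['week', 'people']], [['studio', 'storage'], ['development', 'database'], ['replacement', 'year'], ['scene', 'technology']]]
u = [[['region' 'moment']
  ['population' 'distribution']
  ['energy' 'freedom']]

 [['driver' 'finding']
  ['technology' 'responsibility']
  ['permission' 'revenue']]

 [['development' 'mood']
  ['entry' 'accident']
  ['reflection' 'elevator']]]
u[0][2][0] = 'energy'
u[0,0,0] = 'region'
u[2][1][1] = 'accident'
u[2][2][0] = 'reflection'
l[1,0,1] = 'storage'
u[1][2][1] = 'revenue'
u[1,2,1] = 'revenue'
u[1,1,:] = ['technology', 'responsibility']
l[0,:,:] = [['cousin', 'depression'], ['attention', 'church'], ['sample', 'direction'], ['week', 'people']]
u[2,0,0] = 'development'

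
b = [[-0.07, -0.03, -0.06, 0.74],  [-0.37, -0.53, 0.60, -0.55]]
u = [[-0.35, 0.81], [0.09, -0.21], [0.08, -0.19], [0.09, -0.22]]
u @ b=[[-0.28, -0.42, 0.51, -0.70], [0.07, 0.11, -0.13, 0.18], [0.06, 0.1, -0.12, 0.16], [0.08, 0.11, -0.14, 0.19]]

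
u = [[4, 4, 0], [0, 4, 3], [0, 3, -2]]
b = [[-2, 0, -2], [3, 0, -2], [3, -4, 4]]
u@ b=[[4, 0, -16], [21, -12, 4], [3, 8, -14]]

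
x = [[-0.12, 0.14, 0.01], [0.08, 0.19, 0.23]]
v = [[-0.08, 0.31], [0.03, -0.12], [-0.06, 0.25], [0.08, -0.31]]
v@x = [[0.03,  0.05,  0.07],[-0.01,  -0.02,  -0.03],[0.03,  0.04,  0.06],[-0.03,  -0.05,  -0.07]]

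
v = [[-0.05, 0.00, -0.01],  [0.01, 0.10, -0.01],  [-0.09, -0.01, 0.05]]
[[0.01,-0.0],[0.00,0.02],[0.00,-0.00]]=v @[[-0.11,0.02], [0.03,0.19], [-0.16,0.02]]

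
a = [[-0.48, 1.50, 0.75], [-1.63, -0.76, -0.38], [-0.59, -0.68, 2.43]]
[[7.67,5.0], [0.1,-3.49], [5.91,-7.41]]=a @ [[-2.13,0.51], [3.05,4.35], [2.77,-1.71]]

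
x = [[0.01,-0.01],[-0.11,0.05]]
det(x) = -0.00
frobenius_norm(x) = 0.12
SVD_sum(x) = [[0.01, -0.01], [-0.11, 0.05]] + [[-0.0, -0.00], [-0.00, -0.00]]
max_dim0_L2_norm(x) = 0.11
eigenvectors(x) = [[-0.47, 0.17], [-0.88, -0.99]]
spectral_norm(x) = 0.12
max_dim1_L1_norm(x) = 0.16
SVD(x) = [[-0.11, 0.99], [0.99, 0.11]] @ diag([0.1215550721518206, 0.004936034254914579]) @ [[-0.91, 0.42],  [-0.42, -0.91]]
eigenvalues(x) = [-0.01, 0.07]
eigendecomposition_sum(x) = [[-0.01,-0.00],[-0.01,-0.0]] + [[0.02,-0.01], [-0.10,0.05]]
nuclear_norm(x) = 0.13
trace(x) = 0.06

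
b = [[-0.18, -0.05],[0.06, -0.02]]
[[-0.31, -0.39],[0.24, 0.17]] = b @ [[2.71, 2.47], [-3.63, -1.16]]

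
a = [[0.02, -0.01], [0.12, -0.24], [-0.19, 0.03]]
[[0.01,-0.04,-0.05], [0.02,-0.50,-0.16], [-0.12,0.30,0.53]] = a@[[0.69,-1.37,-2.89], [0.25,1.38,-0.79]]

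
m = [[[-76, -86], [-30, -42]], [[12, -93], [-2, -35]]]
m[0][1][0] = -30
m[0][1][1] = -42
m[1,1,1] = -35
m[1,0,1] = -93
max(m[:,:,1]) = -35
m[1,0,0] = 12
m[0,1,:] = [-30, -42]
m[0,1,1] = -42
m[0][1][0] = -30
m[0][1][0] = -30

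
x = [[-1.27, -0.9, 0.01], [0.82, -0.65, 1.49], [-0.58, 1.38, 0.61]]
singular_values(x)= [1.89, 1.74, 1.32]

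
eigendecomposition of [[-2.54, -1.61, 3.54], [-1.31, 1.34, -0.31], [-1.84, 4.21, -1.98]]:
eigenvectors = [[-0.66+0.00j, (-0.66-0j), -0.86+0.00j], [(-0.32-0.27j), -0.32+0.27j, -0.39+0.00j], [(-0.5-0.37j), (-0.5+0.37j), -0.34+0.00j]]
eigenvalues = [(-0.66+1.33j), (-0.66-1.33j), (-1.85+0j)]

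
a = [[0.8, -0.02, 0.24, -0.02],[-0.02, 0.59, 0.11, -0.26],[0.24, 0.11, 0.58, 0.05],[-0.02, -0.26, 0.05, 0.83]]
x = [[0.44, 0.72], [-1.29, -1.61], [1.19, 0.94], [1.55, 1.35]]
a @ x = [[0.63,0.81], [-1.04,-1.21], [0.73,0.61], [1.67,1.57]]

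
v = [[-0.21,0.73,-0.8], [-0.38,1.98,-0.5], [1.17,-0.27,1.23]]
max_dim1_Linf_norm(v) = 1.98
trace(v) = 3.00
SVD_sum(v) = [[-0.4,0.8,-0.56], [-0.73,1.45,-1.01], [0.50,-0.99,0.68]] + [[-0.04, -0.05, -0.04], [0.43, 0.52, 0.44], [0.60, 0.72, 0.61]] + [[0.23, -0.02, -0.20], [-0.08, 0.01, 0.07], [0.07, -0.01, -0.06]]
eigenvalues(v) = [(0.61+0.55j), (0.61-0.55j), (1.79+0j)]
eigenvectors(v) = [[(-0.4+0.41j), -0.40-0.41j, 0.29+0.00j], [(0.12+0.16j), (0.12-0.16j), 0.95+0.00j], [(0.8+0j), (0.8-0j), (0.15+0j)]]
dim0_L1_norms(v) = [1.76, 2.98, 2.53]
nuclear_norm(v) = 4.27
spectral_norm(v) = 2.54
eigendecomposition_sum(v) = [[(0.02+0.67j), 0.04-0.26j, (-0.29+0.39j)], [(0.23+0.03j), (-0.09-0.03j), (0.12+0.12j)], [(0.65-0.67j), (-0.3+0.22j), 0.67-0.09j]] + [[0.02-0.67j, (0.04+0.26j), -0.29-0.39j],  [0.23-0.03j, -0.09+0.03j, 0.12-0.12j],  [0.65+0.67j, -0.30-0.22j, (0.67+0.09j)]] + [[(-0.25-0j), (0.65+0j), (-0.22-0j)], [-0.84-0.00j, (2.15+0j), (-0.73-0j)], [(-0.13-0j), 0.33+0.00j, (-0.11-0j)]]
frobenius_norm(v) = 2.91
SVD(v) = [[-0.42, 0.05, 0.91],[-0.75, -0.58, -0.31],[0.51, -0.81, 0.28]] @ diag([2.5417696379322994, 1.3815530778294622, 0.3423714369298973]) @ [[0.38, -0.76, 0.53], [-0.54, -0.65, -0.54], [0.75, -0.07, -0.65]]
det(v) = 1.20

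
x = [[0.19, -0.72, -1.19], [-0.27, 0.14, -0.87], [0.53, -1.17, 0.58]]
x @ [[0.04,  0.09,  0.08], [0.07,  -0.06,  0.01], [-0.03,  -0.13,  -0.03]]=[[-0.01, 0.22, 0.04],[0.03, 0.08, 0.01],[-0.08, 0.04, 0.01]]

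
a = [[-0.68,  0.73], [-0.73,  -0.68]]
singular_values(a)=[1.0, 1.0]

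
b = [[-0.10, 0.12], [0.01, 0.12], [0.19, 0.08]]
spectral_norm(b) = 0.22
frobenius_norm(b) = 0.29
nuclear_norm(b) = 0.40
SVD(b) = [[-0.25, -0.8], [0.22, -0.60], [0.94, -0.07]] @ diag([0.21850271545492544, 0.18345725207476501]) @ [[0.94, 0.33], [0.33, -0.94]]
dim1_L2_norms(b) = [0.16, 0.12, 0.21]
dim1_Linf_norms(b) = [0.12, 0.12, 0.19]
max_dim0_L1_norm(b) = 0.32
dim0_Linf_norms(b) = [0.19, 0.12]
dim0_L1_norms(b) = [0.3, 0.32]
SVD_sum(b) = [[-0.05, -0.02], [0.05, 0.02], [0.19, 0.07]] + [[-0.05,  0.14], [-0.04,  0.1], [-0.0,  0.01]]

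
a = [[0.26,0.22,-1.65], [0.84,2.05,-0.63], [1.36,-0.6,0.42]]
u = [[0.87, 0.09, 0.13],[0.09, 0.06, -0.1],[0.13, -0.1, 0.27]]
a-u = [[-0.61, 0.13, -1.78],[0.75, 1.99, -0.53],[1.23, -0.5, 0.15]]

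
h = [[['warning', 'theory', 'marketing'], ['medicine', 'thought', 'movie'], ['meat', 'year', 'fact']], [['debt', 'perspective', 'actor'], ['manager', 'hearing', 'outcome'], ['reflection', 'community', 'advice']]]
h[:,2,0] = ['meat', 'reflection']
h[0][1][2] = 'movie'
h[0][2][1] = 'year'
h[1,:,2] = ['actor', 'outcome', 'advice']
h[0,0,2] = 'marketing'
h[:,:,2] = [['marketing', 'movie', 'fact'], ['actor', 'outcome', 'advice']]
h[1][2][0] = 'reflection'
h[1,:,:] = [['debt', 'perspective', 'actor'], ['manager', 'hearing', 'outcome'], ['reflection', 'community', 'advice']]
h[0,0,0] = 'warning'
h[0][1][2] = 'movie'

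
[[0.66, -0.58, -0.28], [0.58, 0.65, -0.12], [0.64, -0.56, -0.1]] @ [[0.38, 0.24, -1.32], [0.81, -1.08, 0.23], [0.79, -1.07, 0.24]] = [[-0.44, 1.08, -1.07], [0.65, -0.43, -0.64], [-0.29, 0.87, -1.0]]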